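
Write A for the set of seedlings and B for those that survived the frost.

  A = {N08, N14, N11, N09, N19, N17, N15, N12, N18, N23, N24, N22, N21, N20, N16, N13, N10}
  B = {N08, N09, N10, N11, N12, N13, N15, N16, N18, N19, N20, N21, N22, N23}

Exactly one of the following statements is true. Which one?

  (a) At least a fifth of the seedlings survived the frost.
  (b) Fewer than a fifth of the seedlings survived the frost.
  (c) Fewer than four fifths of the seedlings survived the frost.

|A| = 17, |A ∩ B| = 14, |A ∖ B| = 3.
(a) requires |A ∩ B| / |A| ≥ 1/5: true.
(b) requires |A ∩ B| / |A| < 1/5: false.
(c) requires |A ∩ B| / |A| < 4/5: false.

(a)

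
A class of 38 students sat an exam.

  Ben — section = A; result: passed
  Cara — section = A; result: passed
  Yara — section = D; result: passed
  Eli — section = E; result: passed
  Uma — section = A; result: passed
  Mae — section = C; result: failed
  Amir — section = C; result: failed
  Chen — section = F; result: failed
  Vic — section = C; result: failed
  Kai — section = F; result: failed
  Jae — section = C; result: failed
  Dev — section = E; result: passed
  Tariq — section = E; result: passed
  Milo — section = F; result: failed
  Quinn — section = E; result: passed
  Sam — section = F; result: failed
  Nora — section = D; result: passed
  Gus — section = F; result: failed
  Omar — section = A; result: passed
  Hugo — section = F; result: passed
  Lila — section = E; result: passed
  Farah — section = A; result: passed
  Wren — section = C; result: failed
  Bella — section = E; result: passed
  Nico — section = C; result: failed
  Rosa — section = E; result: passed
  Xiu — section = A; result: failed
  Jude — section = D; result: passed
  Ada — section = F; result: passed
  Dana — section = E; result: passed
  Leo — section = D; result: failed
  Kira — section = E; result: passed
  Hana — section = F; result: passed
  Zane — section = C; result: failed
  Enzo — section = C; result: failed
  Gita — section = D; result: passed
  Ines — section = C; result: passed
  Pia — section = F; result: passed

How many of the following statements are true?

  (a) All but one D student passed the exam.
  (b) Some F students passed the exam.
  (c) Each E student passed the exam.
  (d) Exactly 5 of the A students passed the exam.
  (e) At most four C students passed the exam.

5

(a) D: |A| = 5, |A ∩ B| = 4; needs |A ∖ B| = 1 — true.
(b) F: |A| = 9, |A ∩ B| = 4; needs A ∩ B ≠ ∅ (|A ∩ B| ≥ 1) — true.
(c) E: |A| = 9, |A ∩ B| = 9; needs A ⊆ B, i.e. every element of A is in B (|A ∖ B| = 0) — true.
(d) A: |A| = 6, |A ∩ B| = 5; needs |A ∩ B| = 5 — true.
(e) C: |A| = 9, |A ∩ B| = 1; needs |A ∩ B| ≤ 4 — true.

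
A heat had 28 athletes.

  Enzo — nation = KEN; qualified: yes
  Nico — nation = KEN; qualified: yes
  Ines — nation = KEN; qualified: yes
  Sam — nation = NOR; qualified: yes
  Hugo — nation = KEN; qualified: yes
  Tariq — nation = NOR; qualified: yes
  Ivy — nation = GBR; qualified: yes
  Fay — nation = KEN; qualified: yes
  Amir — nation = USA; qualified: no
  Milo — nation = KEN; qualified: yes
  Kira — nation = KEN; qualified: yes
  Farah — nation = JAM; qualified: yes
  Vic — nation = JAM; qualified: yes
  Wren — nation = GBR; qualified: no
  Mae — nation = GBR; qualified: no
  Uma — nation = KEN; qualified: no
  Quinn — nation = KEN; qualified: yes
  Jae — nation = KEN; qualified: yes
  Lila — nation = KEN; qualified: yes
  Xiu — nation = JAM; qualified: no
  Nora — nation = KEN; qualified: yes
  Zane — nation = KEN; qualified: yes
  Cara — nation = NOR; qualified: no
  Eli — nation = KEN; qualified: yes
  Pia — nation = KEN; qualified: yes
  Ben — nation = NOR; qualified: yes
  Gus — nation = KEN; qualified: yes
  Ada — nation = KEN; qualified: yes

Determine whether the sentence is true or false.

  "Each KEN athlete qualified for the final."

False

Truth condition: A ⊆ B, i.e. every element of A is in B (|A ∖ B| = 0).
|A| = 17, |A ∩ B| = 16, |A ∖ B| = 1.
So the statement is false.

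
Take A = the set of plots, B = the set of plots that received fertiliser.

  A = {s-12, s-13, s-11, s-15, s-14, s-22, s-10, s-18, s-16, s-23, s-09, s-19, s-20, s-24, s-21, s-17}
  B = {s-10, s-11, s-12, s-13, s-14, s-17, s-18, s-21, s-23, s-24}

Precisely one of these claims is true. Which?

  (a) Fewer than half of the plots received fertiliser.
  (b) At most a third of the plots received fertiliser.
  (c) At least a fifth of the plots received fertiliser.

(c)

|A| = 16, |A ∩ B| = 10, |A ∖ B| = 6.
(a) requires |A ∩ B| < |A ∖ B|: false.
(b) requires |A ∩ B| / |A| ≤ 1/3: false.
(c) requires |A ∩ B| / |A| ≥ 1/5: true.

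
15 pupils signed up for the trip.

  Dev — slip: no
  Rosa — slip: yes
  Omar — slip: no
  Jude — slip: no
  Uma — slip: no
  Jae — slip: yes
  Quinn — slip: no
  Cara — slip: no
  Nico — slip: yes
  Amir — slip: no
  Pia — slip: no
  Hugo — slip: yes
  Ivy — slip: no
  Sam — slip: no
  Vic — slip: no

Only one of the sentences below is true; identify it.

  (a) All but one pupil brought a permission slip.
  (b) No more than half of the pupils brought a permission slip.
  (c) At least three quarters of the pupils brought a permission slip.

(b)

|A| = 15, |A ∩ B| = 4, |A ∖ B| = 11.
(a) requires |A ∖ B| = 1: false.
(b) requires |A ∩ B| ≤ |A ∖ B|: true.
(c) requires |A ∩ B| / |A| ≥ 3/4: false.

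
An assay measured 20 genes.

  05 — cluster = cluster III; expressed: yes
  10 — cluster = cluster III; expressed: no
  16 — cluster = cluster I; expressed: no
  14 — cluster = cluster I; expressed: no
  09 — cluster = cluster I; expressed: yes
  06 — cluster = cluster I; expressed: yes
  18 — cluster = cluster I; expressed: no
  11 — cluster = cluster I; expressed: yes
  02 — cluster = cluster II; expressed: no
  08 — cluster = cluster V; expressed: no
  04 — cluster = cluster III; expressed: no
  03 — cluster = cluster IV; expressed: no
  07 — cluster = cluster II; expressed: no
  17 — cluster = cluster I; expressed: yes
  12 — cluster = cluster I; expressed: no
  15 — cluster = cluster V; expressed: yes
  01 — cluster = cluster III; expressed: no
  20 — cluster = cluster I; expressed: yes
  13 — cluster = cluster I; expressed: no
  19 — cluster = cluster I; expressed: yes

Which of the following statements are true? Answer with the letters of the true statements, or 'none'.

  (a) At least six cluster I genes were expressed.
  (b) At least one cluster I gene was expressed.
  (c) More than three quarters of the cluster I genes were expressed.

(a), (b)

|A| = 11, |A ∩ B| = 6, |A ∖ B| = 5.
(a) |A ∩ B| ≥ 6: holds.
(b) A ∩ B ≠ ∅ (|A ∩ B| ≥ 1): holds.
(c) |A ∩ B| / |A| > 3/4: fails.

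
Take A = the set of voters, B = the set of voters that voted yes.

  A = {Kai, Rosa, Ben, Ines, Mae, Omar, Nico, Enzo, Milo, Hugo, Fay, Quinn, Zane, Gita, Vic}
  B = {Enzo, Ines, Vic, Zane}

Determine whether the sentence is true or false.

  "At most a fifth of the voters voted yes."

False

The determiner here denotes the relation: |A ∩ B| / |A| ≤ 1/5.
|A| = 15, |A ∩ B| = 4, |A ∖ B| = 11.
|A ∩ B|/|A| = 4/15, so the statement is false.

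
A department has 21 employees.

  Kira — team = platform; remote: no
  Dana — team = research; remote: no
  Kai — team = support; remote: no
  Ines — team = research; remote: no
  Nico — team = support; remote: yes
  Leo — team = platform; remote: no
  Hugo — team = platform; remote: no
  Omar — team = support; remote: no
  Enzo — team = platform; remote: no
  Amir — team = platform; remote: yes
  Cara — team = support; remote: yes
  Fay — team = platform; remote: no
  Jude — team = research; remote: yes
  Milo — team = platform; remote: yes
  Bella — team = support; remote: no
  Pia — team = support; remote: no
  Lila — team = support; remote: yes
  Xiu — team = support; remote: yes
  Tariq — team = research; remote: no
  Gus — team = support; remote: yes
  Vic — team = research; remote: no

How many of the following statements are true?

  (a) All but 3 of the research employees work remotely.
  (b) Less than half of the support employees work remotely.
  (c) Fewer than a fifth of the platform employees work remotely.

(a) research: |A| = 5, |A ∩ B| = 1; needs |A ∖ B| = 3 — false.
(b) support: |A| = 9, |A ∩ B| = 5; needs |A ∩ B| < |A ∖ B| — false.
(c) platform: |A| = 7, |A ∩ B| = 2; needs |A ∩ B| / |A| < 1/5 — false.

0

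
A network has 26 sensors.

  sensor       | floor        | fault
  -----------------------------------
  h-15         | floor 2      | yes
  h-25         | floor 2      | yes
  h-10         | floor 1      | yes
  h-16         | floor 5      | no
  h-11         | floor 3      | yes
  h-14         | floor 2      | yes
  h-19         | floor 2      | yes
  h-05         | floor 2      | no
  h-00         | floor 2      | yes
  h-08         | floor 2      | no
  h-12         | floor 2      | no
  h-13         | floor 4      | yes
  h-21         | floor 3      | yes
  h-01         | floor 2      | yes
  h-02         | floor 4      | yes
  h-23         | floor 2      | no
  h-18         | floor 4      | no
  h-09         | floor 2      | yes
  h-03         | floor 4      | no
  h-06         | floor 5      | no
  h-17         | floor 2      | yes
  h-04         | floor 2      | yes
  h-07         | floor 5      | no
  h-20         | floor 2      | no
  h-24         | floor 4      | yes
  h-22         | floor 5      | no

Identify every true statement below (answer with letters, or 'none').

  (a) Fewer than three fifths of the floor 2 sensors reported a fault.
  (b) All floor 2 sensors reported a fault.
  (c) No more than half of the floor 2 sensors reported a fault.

none

|A| = 14, |A ∩ B| = 9, |A ∖ B| = 5.
(a) |A ∩ B| / |A| < 3/5: fails.
(b) A ⊆ B, i.e. every element of A is in B (|A ∖ B| = 0): fails.
(c) |A ∩ B| ≤ |A ∖ B|: fails.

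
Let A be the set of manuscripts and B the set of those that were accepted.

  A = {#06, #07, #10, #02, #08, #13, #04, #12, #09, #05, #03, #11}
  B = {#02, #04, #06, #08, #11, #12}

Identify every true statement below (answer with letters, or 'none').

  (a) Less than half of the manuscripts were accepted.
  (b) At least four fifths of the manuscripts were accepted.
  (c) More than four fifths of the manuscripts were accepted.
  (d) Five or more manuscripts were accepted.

|A| = 12, |A ∩ B| = 6, |A ∖ B| = 6.
(a) |A ∩ B| < |A ∖ B|: fails.
(b) |A ∩ B| / |A| ≥ 4/5: fails.
(c) |A ∩ B| / |A| > 4/5: fails.
(d) |A ∩ B| ≥ 5: holds.

(d)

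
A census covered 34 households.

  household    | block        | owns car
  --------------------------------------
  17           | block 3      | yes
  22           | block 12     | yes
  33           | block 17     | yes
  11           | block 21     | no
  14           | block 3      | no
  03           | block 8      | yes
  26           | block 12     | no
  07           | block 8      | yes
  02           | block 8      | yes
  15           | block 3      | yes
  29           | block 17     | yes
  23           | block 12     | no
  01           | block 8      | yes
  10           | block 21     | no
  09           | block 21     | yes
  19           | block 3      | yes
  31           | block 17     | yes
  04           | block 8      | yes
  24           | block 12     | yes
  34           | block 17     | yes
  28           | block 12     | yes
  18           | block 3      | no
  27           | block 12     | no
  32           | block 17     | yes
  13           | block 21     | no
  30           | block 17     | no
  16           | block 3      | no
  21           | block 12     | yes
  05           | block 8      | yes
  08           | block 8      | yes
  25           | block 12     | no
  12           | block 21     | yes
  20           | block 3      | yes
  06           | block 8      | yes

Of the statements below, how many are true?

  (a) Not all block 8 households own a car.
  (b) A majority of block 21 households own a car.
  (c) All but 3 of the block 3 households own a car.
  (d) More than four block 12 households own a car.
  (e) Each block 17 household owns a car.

1

(a) block 8: |A| = 8, |A ∩ B| = 8; needs A ⊄ B (|A ∖ B| ≥ 1) — false.
(b) block 21: |A| = 5, |A ∩ B| = 2; needs |A ∩ B| > |A ∖ B| — false.
(c) block 3: |A| = 7, |A ∩ B| = 4; needs |A ∖ B| = 3 — true.
(d) block 12: |A| = 8, |A ∩ B| = 4; needs |A ∩ B| > 4 — false.
(e) block 17: |A| = 6, |A ∩ B| = 5; needs A ⊆ B, i.e. every element of A is in B (|A ∖ B| = 0) — false.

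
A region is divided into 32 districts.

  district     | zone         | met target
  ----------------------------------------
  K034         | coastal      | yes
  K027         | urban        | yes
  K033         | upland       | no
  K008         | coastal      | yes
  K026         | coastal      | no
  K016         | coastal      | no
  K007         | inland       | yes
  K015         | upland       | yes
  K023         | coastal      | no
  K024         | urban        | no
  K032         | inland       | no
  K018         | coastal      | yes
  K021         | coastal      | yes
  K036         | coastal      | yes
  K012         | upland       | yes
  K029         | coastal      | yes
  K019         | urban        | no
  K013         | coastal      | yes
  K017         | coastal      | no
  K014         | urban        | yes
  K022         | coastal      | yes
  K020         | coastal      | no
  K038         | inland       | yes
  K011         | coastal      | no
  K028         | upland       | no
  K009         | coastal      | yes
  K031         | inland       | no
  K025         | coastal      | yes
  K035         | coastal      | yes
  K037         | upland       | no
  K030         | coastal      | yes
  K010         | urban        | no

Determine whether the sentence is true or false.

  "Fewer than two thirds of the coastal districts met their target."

'Fewer than two thirds of the coastal districts met their target' holds iff |A ∩ B| / |A| < 2/3.
|A| = 18, |A ∩ B| = 12, |A ∖ B| = 6.
|A ∩ B|/|A| = 12/18, so the statement is false.

False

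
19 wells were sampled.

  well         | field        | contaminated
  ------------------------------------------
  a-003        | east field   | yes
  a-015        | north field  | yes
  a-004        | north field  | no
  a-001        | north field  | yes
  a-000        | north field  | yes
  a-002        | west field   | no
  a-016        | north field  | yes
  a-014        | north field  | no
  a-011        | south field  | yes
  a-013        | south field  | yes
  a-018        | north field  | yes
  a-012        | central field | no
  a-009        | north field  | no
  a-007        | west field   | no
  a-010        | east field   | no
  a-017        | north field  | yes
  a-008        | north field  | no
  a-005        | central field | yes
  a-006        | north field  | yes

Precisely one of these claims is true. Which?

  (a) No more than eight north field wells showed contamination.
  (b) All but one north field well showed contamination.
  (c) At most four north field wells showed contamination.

|A| = 11, |A ∩ B| = 7, |A ∖ B| = 4.
(a) requires |A ∩ B| ≤ 8: true.
(b) requires |A ∖ B| = 1: false.
(c) requires |A ∩ B| ≤ 4: false.

(a)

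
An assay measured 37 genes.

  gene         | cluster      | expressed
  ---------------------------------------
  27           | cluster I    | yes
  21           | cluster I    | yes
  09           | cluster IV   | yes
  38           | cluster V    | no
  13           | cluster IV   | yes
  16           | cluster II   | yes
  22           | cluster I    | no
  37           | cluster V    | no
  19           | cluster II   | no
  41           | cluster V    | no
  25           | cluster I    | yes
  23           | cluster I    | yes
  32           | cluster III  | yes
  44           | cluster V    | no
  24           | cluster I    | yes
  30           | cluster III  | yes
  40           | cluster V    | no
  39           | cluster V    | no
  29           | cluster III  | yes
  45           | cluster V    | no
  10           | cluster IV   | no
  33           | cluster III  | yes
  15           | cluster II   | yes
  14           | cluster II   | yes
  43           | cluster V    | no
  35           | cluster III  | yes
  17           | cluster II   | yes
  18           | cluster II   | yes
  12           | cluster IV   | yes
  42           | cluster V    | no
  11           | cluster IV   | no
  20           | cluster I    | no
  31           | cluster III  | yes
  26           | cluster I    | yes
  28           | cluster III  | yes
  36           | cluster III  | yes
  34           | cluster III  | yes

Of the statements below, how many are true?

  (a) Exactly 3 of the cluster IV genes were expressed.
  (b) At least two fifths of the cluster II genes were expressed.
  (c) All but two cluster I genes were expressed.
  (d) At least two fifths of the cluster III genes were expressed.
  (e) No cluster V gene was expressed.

(a) cluster IV: |A| = 5, |A ∩ B| = 3; needs |A ∩ B| = 3 — true.
(b) cluster II: |A| = 6, |A ∩ B| = 5; needs |A ∩ B| / |A| ≥ 2/5 — true.
(c) cluster I: |A| = 8, |A ∩ B| = 6; needs |A ∖ B| = 2 — true.
(d) cluster III: |A| = 9, |A ∩ B| = 9; needs |A ∩ B| / |A| ≥ 2/5 — true.
(e) cluster V: |A| = 9, |A ∩ B| = 0; needs A ∩ B = ∅ (|A ∩ B| = 0) — true.

5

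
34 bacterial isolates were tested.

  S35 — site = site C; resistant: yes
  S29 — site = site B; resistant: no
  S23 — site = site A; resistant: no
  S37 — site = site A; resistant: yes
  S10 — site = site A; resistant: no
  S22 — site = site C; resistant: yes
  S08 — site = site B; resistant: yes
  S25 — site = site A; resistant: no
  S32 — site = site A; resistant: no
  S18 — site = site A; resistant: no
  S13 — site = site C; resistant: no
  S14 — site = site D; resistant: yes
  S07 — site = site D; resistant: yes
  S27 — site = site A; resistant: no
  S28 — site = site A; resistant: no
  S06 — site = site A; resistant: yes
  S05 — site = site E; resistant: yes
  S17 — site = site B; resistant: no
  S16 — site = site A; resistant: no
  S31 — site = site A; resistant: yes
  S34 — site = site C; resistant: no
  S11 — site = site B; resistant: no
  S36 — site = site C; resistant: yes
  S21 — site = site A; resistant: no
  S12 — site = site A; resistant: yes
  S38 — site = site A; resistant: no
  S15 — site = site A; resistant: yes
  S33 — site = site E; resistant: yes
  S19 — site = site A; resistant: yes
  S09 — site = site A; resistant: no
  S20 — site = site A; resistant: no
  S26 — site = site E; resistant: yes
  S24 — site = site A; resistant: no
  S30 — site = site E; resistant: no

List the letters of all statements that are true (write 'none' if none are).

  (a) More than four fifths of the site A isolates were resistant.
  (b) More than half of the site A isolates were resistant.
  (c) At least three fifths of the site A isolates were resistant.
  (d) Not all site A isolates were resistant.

(d)

|A| = 19, |A ∩ B| = 6, |A ∖ B| = 13.
(a) |A ∩ B| / |A| > 4/5: fails.
(b) |A ∩ B| > |A ∖ B|: fails.
(c) |A ∩ B| / |A| ≥ 3/5: fails.
(d) A ⊄ B (|A ∖ B| ≥ 1): holds.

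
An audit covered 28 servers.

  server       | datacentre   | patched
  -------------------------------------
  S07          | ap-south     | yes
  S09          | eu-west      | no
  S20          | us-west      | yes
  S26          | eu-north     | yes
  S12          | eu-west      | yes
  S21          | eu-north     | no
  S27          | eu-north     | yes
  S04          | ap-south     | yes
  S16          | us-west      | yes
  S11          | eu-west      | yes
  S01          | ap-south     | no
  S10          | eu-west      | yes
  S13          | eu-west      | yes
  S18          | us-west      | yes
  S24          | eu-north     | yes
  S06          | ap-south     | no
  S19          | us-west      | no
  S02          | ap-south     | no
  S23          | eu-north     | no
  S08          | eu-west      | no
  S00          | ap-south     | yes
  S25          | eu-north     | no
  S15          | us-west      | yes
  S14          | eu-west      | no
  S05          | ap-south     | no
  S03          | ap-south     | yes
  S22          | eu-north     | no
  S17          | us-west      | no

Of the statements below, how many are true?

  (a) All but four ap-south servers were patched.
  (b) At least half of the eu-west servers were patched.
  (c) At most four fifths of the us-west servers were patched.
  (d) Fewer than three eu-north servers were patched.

3

(a) ap-south: |A| = 8, |A ∩ B| = 4; needs |A ∖ B| = 4 — true.
(b) eu-west: |A| = 7, |A ∩ B| = 4; needs |A ∩ B| ≥ |A ∖ B| — true.
(c) us-west: |A| = 6, |A ∩ B| = 4; needs |A ∩ B| / |A| ≤ 4/5 — true.
(d) eu-north: |A| = 7, |A ∩ B| = 3; needs |A ∩ B| < 3 — false.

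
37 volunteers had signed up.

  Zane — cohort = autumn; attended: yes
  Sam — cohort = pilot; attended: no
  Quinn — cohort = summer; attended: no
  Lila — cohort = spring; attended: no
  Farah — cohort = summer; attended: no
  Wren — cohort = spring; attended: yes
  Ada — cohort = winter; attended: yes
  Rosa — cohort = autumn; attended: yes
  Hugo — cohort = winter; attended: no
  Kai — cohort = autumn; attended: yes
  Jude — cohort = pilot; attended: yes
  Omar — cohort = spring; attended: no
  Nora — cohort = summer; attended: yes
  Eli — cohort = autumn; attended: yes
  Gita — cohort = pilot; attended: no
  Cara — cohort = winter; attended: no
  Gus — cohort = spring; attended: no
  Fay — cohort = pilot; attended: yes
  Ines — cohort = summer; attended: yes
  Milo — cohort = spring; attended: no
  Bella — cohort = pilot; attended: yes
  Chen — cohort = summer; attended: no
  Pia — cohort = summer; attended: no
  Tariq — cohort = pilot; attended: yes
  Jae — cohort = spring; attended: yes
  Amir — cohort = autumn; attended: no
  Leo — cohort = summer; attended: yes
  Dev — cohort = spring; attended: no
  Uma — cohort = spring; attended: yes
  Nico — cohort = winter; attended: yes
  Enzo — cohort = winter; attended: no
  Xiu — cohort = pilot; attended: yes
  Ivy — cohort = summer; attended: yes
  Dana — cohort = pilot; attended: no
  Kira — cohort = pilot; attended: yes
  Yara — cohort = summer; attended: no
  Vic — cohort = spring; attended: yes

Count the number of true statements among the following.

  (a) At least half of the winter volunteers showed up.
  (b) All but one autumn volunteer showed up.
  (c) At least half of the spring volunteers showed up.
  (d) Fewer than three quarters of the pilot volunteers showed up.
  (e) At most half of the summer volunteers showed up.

(a) winter: |A| = 5, |A ∩ B| = 2; needs |A ∩ B| ≥ |A ∖ B| — false.
(b) autumn: |A| = 5, |A ∩ B| = 4; needs |A ∖ B| = 1 — true.
(c) spring: |A| = 9, |A ∩ B| = 4; needs |A ∩ B| ≥ |A ∖ B| — false.
(d) pilot: |A| = 9, |A ∩ B| = 6; needs |A ∩ B| / |A| < 3/4 — true.
(e) summer: |A| = 9, |A ∩ B| = 4; needs |A ∩ B| ≤ |A ∖ B| — true.

3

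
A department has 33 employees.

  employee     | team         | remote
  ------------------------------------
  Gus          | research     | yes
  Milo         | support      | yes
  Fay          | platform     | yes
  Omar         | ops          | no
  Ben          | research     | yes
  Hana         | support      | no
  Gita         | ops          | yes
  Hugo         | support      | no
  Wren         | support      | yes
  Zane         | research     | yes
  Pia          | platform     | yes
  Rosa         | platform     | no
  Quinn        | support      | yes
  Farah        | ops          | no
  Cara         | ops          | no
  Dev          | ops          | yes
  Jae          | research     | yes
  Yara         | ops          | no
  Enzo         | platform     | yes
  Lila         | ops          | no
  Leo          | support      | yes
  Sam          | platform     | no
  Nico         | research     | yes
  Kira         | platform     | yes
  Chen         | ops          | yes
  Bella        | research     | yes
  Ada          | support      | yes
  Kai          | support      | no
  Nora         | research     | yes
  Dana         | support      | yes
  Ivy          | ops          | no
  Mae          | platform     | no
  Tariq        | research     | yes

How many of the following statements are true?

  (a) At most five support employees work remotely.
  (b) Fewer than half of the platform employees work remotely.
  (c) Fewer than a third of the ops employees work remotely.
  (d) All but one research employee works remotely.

(a) support: |A| = 9, |A ∩ B| = 6; needs |A ∩ B| ≤ 5 — false.
(b) platform: |A| = 7, |A ∩ B| = 4; needs |A ∩ B| < |A ∖ B| — false.
(c) ops: |A| = 9, |A ∩ B| = 3; needs |A ∩ B| / |A| < 1/3 — false.
(d) research: |A| = 8, |A ∩ B| = 8; needs |A ∖ B| = 1 — false.

0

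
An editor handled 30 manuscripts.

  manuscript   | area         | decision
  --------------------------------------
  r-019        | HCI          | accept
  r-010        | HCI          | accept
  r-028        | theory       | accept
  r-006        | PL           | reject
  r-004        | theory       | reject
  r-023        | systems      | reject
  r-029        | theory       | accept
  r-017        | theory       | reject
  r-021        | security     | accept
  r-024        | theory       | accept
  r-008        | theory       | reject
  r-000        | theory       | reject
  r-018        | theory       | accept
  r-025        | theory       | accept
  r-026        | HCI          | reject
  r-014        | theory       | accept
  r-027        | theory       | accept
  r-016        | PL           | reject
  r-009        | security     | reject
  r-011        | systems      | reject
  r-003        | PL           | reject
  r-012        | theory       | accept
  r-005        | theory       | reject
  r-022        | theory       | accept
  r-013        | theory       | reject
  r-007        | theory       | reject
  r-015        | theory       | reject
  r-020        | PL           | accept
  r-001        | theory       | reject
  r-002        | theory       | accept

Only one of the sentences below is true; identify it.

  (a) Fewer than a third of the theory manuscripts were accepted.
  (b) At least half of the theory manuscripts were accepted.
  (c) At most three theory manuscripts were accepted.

|A| = 19, |A ∩ B| = 10, |A ∖ B| = 9.
(a) requires |A ∩ B| / |A| < 1/3: false.
(b) requires |A ∩ B| ≥ |A ∖ B|: true.
(c) requires |A ∩ B| ≤ 3: false.

(b)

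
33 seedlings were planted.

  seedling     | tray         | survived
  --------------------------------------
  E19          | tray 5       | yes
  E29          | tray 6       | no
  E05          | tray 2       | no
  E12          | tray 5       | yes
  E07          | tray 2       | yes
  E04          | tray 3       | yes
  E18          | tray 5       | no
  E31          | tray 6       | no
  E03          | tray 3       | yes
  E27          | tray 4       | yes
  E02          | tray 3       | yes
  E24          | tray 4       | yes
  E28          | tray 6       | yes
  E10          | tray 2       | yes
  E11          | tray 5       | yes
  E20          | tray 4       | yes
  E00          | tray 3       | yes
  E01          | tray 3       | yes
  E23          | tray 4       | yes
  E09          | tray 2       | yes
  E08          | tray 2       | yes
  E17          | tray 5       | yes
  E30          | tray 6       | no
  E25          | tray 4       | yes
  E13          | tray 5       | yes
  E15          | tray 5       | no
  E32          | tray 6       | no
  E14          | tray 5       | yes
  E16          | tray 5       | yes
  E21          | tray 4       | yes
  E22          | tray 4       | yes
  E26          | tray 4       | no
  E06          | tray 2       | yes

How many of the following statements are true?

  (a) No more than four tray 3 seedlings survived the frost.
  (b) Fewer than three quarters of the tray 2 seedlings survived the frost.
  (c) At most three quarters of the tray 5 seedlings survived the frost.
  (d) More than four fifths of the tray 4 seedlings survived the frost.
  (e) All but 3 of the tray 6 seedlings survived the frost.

(a) tray 3: |A| = 5, |A ∩ B| = 5; needs |A ∩ B| ≤ 4 — false.
(b) tray 2: |A| = 6, |A ∩ B| = 5; needs |A ∩ B| / |A| < 3/4 — false.
(c) tray 5: |A| = 9, |A ∩ B| = 7; needs |A ∩ B| / |A| ≤ 3/4 — false.
(d) tray 4: |A| = 8, |A ∩ B| = 7; needs |A ∩ B| / |A| > 4/5 — true.
(e) tray 6: |A| = 5, |A ∩ B| = 1; needs |A ∖ B| = 3 — false.

1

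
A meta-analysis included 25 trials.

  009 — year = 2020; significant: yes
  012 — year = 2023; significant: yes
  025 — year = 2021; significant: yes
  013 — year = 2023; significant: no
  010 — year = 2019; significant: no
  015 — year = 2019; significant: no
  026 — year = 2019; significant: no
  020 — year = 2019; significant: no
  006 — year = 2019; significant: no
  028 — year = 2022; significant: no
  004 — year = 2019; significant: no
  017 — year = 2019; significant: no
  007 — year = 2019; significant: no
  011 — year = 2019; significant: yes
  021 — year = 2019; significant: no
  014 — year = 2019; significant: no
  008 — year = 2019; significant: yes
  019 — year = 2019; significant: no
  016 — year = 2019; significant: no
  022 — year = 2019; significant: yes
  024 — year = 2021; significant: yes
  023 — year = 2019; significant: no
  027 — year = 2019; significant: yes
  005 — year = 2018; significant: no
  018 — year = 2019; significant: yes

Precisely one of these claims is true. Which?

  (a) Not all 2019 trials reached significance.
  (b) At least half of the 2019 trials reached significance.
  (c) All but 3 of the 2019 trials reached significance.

(a)

|A| = 18, |A ∩ B| = 5, |A ∖ B| = 13.
(a) requires A ⊄ B (|A ∖ B| ≥ 1): true.
(b) requires |A ∩ B| ≥ |A ∖ B|: false.
(c) requires |A ∖ B| = 3: false.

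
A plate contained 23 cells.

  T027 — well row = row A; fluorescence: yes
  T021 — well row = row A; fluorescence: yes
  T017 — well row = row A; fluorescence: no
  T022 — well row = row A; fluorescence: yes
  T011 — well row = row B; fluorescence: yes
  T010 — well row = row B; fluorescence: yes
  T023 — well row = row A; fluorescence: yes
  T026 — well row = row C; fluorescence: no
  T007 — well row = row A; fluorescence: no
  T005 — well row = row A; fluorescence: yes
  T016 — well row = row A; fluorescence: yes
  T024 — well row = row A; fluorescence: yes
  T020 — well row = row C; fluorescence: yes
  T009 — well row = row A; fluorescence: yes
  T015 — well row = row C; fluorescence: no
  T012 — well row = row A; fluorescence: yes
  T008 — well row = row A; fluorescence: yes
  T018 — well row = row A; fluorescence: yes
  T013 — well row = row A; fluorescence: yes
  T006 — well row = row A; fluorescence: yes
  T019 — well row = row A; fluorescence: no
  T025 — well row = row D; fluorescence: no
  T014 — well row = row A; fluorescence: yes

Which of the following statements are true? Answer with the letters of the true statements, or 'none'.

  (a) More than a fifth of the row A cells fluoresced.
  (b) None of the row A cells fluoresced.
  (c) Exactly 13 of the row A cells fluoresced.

|A| = 17, |A ∩ B| = 14, |A ∖ B| = 3.
(a) |A ∩ B| / |A| > 1/5: holds.
(b) A ∩ B = ∅ (|A ∩ B| = 0): fails.
(c) |A ∩ B| = 13: fails.

(a)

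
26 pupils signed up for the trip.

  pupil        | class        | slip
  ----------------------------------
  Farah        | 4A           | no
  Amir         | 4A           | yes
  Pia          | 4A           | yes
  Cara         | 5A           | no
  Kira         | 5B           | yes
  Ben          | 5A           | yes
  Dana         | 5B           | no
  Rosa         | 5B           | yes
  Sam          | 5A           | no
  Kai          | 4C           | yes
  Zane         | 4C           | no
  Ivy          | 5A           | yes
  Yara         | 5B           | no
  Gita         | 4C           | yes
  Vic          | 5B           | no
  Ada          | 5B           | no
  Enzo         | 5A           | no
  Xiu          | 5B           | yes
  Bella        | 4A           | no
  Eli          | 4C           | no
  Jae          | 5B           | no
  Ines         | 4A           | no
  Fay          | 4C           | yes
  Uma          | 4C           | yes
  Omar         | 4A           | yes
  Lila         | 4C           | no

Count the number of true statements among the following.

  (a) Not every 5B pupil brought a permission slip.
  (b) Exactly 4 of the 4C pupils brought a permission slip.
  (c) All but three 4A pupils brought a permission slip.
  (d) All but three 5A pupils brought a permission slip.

(a) 5B: |A| = 8, |A ∩ B| = 3; needs A ⊄ B (|A ∖ B| ≥ 1) — true.
(b) 4C: |A| = 7, |A ∩ B| = 4; needs |A ∩ B| = 4 — true.
(c) 4A: |A| = 6, |A ∩ B| = 3; needs |A ∖ B| = 3 — true.
(d) 5A: |A| = 5, |A ∩ B| = 2; needs |A ∖ B| = 3 — true.

4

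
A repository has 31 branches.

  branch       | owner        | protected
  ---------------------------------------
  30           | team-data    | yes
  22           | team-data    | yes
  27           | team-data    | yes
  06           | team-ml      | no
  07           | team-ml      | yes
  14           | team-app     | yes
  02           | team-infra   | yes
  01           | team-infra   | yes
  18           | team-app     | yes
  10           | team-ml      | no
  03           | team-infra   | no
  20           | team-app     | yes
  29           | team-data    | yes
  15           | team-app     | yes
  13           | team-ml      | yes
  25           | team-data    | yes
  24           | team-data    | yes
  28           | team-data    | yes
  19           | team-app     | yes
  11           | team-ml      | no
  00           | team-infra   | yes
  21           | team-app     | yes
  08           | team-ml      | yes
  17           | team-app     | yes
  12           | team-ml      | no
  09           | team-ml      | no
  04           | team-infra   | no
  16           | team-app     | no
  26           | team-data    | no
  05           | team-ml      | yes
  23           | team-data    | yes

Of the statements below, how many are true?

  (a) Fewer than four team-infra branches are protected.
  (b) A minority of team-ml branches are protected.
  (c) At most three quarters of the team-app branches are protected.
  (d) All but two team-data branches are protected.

2

(a) team-infra: |A| = 5, |A ∩ B| = 3; needs |A ∩ B| < 4 — true.
(b) team-ml: |A| = 9, |A ∩ B| = 4; needs |A ∩ B| < |A ∖ B| — true.
(c) team-app: |A| = 8, |A ∩ B| = 7; needs |A ∩ B| / |A| ≤ 3/4 — false.
(d) team-data: |A| = 9, |A ∩ B| = 8; needs |A ∖ B| = 2 — false.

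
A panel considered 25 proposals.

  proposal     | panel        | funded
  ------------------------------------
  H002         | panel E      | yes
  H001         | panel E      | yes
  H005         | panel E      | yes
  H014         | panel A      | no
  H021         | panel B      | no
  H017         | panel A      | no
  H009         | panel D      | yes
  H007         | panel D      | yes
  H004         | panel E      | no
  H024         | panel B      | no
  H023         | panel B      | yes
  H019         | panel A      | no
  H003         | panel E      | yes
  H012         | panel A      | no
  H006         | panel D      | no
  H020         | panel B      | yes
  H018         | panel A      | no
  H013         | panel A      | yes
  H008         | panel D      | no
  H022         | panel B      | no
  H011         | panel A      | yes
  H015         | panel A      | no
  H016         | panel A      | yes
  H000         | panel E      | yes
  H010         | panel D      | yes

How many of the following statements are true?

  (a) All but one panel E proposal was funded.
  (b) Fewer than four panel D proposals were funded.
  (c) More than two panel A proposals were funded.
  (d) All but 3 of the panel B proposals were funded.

4

(a) panel E: |A| = 6, |A ∩ B| = 5; needs |A ∖ B| = 1 — true.
(b) panel D: |A| = 5, |A ∩ B| = 3; needs |A ∩ B| < 4 — true.
(c) panel A: |A| = 9, |A ∩ B| = 3; needs |A ∩ B| > 2 — true.
(d) panel B: |A| = 5, |A ∩ B| = 2; needs |A ∖ B| = 3 — true.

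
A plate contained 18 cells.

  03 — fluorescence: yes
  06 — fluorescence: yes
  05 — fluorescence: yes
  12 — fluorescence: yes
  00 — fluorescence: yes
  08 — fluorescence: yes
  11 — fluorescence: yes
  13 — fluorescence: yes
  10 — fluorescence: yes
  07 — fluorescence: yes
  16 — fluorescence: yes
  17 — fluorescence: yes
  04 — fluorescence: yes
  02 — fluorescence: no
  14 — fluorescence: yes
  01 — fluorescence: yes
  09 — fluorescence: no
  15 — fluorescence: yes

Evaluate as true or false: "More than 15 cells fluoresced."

Truth condition: |A ∩ B| > 15.
|A| = 18, |A ∩ B| = 16, |A ∖ B| = 2.
|A ∩ B| = 16, so the statement is true.

True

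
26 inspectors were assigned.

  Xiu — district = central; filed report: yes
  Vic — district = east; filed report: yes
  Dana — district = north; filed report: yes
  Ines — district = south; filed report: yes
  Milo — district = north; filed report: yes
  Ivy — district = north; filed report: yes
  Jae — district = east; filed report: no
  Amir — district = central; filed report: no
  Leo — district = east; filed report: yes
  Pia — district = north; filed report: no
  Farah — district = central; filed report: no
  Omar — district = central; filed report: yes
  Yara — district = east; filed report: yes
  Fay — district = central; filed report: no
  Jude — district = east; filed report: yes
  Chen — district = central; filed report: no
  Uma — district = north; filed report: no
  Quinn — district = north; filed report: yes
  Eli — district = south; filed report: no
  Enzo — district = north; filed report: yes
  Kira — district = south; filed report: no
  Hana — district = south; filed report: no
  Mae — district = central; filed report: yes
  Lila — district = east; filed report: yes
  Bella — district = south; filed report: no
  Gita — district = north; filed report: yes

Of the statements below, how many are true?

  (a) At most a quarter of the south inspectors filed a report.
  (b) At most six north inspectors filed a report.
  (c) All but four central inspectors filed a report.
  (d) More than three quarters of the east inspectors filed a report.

(a) south: |A| = 5, |A ∩ B| = 1; needs |A ∩ B| / |A| ≤ 1/4 — true.
(b) north: |A| = 8, |A ∩ B| = 6; needs |A ∩ B| ≤ 6 — true.
(c) central: |A| = 7, |A ∩ B| = 3; needs |A ∖ B| = 4 — true.
(d) east: |A| = 6, |A ∩ B| = 5; needs |A ∩ B| / |A| > 3/4 — true.

4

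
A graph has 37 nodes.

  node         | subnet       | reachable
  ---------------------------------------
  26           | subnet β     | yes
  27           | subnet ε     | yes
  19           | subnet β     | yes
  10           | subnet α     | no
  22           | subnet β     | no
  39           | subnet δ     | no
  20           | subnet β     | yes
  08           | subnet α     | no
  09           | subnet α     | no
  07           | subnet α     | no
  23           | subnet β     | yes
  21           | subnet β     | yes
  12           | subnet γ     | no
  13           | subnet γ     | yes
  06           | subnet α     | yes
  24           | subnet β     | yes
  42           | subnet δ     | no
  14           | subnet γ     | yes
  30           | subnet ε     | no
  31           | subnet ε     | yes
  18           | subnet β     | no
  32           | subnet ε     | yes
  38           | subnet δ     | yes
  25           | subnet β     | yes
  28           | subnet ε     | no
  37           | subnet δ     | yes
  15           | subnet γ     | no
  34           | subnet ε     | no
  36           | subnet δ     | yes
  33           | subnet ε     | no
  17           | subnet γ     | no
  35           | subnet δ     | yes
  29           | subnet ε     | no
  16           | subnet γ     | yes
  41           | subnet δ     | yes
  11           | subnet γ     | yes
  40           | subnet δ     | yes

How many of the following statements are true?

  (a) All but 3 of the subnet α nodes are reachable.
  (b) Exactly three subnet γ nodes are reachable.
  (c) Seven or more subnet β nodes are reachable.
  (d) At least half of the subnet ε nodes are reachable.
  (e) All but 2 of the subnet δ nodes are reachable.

(a) subnet α: |A| = 5, |A ∩ B| = 1; needs |A ∖ B| = 3 — false.
(b) subnet γ: |A| = 7, |A ∩ B| = 4; needs |A ∩ B| = 3 — false.
(c) subnet β: |A| = 9, |A ∩ B| = 7; needs |A ∩ B| ≥ 7 — true.
(d) subnet ε: |A| = 8, |A ∩ B| = 3; needs |A ∩ B| ≥ |A ∖ B| — false.
(e) subnet δ: |A| = 8, |A ∩ B| = 6; needs |A ∖ B| = 2 — true.

2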